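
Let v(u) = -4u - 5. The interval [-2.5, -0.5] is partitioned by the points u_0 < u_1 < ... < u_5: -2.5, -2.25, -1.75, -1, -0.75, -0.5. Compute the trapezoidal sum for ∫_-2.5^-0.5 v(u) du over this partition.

Subinterval widths: 0.25, 0.5, 0.75, 0.25, 0.25.
v(-2.5) = 5, v(-2.25) = 4, v(-1.75) = 2, v(-1) = -1, v(-0.75) = -2, v(-0.5) = -3.
On each subinterval the trapezoid contributes (Δu_i/2)·[v(u_{i-1}) + v(u_i)].
Sum = 2.

2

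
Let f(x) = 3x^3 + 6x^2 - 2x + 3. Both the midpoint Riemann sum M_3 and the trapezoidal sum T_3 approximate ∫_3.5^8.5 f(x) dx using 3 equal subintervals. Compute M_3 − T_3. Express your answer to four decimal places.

M_3 ≈ 4830.555556.
T_3 ≈ 5038.888889.
M_3 − T_3 ≈ -208.3333.

-208.3333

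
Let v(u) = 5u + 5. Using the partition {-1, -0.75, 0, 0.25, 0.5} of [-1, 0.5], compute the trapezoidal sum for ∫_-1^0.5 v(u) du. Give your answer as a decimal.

5.625

Subinterval widths: 0.25, 0.75, 0.25, 0.25.
v(-1) = 0, v(-0.75) = 1.25, v(0) = 5, v(0.25) = 6.25, v(0.5) = 7.5.
On each subinterval the trapezoid contributes (Δu_i/2)·[v(u_{i-1}) + v(u_i)].
Sum = 5.625.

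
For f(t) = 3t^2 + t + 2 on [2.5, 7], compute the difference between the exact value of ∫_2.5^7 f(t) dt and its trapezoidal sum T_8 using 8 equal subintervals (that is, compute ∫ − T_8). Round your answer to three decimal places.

-0.712

Exact integral: ∫_2.5^7 f(t) dt = 357.75.
T_8 ≈ 358.46191.
Error ≈ 357.75 − 358.46191 ≈ -0.712.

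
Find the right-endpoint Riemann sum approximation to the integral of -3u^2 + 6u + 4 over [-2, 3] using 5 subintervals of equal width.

5

Δu = (3 − (-2))/5 = 1.
Right endpoints: -1, 0, 1, 2, 3.
f(-1) = -5, f(0) = 4, f(1) = 7, f(2) = 4, f(3) = -5.
Sum = Δu · [f(-1) + f(0) + f(1) + f(2) + f(3)].
Sum = 5.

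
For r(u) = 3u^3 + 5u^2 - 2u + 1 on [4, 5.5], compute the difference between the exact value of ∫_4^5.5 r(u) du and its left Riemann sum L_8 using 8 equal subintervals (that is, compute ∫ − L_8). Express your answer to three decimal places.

34.772

Exact integral: ∫_4^5.5 r(u) du = 652.171875.
L_8 ≈ 617.40015.
Error ≈ 652.171875 − 617.40015 ≈ 34.772.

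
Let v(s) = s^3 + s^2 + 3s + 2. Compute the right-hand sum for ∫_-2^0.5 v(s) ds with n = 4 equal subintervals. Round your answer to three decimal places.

Δs = (0.5 − (-2))/4 = 0.625.
Right endpoints: -1.375, -0.75, -0.125, 0.5.
v(-1.375) = -1451/512, v(-0.75) = -0.109375, v(-0.125) = 839/512, v(0.5) = 3.875.
Sum = Δs · [v(-1.375) + v(-0.75) + v(-0.125) + v(0.5)].
Sum ≈ 1.606.

1.606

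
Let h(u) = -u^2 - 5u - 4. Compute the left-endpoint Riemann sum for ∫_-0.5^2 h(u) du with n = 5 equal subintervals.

Δu = (2 − (-0.5))/5 = 0.5.
Left endpoints: -0.5, 0, 0.5, 1, 1.5.
h(-0.5) = -1.75, h(0) = -4, h(0.5) = -6.75, h(1) = -10, h(1.5) = -13.75.
Sum = Δu · [h(-0.5) + h(0) + h(0.5) + h(1) + h(1.5)].
Sum = -18.125.

-18.125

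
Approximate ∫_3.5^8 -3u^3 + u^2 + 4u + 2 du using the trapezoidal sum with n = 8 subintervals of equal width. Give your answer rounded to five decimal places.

Δu = (8 − 3.5)/8 = 0.5625.
f(3.5) = -100.375, f(4.0625) = -681523/4096, f(4.625) = -130511/512, f(5.1875) = -1511953/4096, f(5.75) = -512.265625, f(6.3125) = -2816071/4096, f(6.875) = -459821/512, f(7.4375) = -4698853/4096, f(8) = -1438.
T_8 = (Δu/2)·[f(u_0) + 2f(u_1) + ... + 2f(u_{7}) + f(u_8)].
Sum ≈ -2702.62134.

-2702.62134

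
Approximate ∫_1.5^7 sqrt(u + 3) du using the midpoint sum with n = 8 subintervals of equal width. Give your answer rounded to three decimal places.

14.719

Δu = (7 − 1.5)/8 = 0.6875.
Midpoints: 1.84375, 2.53125, 3.21875, 3.90625, 4.59375, 5.28125, 5.96875, 6.65625.
f(1.84375) ≈ 2.201, f(2.53125) ≈ 2.352, f(3.21875) ≈ 2.494, f(3.90625) ≈ 2.628, f(4.59375) ≈ 2.756, f(5.28125) ≈ 2.878, f(5.96875) ≈ 2.995, f(6.65625) ≈ 3.107.
Sum = Δu · [f(1.84375) + f(2.53125) + f(3.21875) + ...].
Sum ≈ 14.719.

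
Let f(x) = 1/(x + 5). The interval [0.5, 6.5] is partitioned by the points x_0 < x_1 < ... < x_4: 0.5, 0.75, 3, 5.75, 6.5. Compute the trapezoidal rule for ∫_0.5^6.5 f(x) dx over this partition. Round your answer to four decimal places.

Subinterval widths: 0.25, 2.25, 2.75, 0.75.
f(0.5) = 2/11, f(0.75) = 4/23, f(3) = 0.125, f(5.75) = 4/43, f(6.5) = 2/23.
On each subinterval the trapezoid contributes (Δx_i/2)·[f(x_{i-1}) + f(x_i)].
Sum ≈ 0.7480.

0.7480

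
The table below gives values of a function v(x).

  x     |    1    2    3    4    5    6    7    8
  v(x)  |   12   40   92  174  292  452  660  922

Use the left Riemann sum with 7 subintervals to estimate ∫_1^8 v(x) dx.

1722

Δx = 1.
Sum = 1·[12 + 40 + 92 + 174 + 292 + 452 + 660] = 1722.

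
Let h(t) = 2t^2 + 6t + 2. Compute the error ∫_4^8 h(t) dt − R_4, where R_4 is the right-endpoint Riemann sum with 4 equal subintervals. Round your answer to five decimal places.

Exact integral: ∫_4^8 h(t) dt ≈ 450.6666667.
R_4 = 512.
Error ≈ 450.6666667 − 512 ≈ -61.33333.

-61.33333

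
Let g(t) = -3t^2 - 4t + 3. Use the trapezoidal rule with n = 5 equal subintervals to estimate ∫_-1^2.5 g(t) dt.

-17.4825

Δt = (2.5 − (-1))/5 = 0.7.
g(-1) = 4, g(-0.3) = 3.93, g(0.4) = 0.92, g(1.1) = -5.03, g(1.8) = -13.92, g(2.5) = -25.75.
T_5 = (Δt/2)·[g(t_0) + 2g(t_1) + ... + 2g(t_{4}) + g(t_5)].
Sum = -17.4825.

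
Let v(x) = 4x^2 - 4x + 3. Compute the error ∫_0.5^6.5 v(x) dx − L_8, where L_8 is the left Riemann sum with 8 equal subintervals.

51.75

Exact integral: ∫_0.5^6.5 v(x) dx = 300.
L_8 = 248.25.
Error = 300 − 248.25 = 51.75.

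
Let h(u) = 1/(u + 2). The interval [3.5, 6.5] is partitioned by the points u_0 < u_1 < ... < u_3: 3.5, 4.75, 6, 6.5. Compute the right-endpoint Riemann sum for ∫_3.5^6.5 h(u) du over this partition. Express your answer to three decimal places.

0.400

Subinterval widths: 1.25, 1.25, 0.5.
Right endpoints: 4.75, 6, 6.5.
h(4.75) = 4/27, h(6) = 0.125, h(6.5) = 2/17.
Sum = Σ Δu_i · h(u_i).
Sum ≈ 0.400.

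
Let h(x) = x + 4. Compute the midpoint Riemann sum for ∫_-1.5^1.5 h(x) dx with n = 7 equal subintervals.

Δx = (1.5 − (-1.5))/7 = 3/7.
Midpoints: -9/7, -6/7, -3/7, 0, 3/7, 6/7, 9/7.
h(-9/7) = 19/7, h(-6/7) = 22/7, h(-3/7) = 25/7, h(0) = 4, h(3/7) = 31/7, h(6/7) = 34/7, h(9/7) = 37/7.
Sum = Δx · [h(-9/7) + h(-6/7) + h(-3/7) + ...].
Sum = 12.

12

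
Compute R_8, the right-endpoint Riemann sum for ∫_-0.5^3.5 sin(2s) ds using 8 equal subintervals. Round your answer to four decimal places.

0.2769

Δs = (3.5 − (-0.5))/8 = 0.5.
Right endpoints: 0, 0.5, 1, 1.5, 2, 2.5, 3, 3.5.
f(0) ≈ 0.0000, f(0.5) ≈ 0.8415, f(1) ≈ 0.9093, f(1.5) ≈ 0.1411, f(2) ≈ -0.7568, f(2.5) ≈ -0.9589, f(3) ≈ -0.2794, f(3.5) ≈ 0.6570.
Sum = Δs · [f(0) + f(0.5) + f(1) + ...].
Sum ≈ 0.2769.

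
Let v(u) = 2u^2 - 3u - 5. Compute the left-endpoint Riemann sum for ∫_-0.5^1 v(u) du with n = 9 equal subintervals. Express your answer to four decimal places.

-7.6111

Δu = (1 − (-0.5))/9 = 1/6.
Left endpoints: -0.5, -1/3, -1/6, 0, 1/6, 1/3, 0.5, 2/3, 5/6.
v(-0.5) = -3, v(-1/3) = -34/9, v(-1/6) = -40/9, v(0) = -5, v(1/6) = -49/9, v(1/3) = -52/9, v(0.5) = -6, v(2/3) = -55/9, v(5/6) = -55/9.
Sum = Δu · [v(-0.5) + v(-1/3) + v(-1/6) + ...].
Sum ≈ -7.6111.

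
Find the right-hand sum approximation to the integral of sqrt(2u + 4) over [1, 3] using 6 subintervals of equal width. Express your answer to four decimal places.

5.7599

Δu = (3 − 1)/6 = 1/3.
Right endpoints: 4/3, 5/3, 2, 7/3, 8/3, 3.
f(4/3) ≈ 2.5820, f(5/3) ≈ 2.7080, f(2) ≈ 2.8284, f(7/3) ≈ 2.9439, f(8/3) ≈ 3.0551, f(3) ≈ 3.1623.
Sum = Δu · [f(4/3) + f(5/3) + f(2) + ...].
Sum ≈ 5.7599.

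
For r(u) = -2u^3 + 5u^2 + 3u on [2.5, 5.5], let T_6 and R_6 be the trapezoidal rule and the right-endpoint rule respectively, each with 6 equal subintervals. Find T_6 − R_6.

43.125

T_6 = -153.125.
R_6 = -196.25.
T_6 − R_6 = 43.125.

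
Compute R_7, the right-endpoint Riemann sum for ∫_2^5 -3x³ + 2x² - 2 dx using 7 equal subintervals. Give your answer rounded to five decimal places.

Δx = (5 − 2)/7 = 3/7.
Right endpoints: 17/7, 20/7, 23/7, 26/7, 29/7, 32/7, 5.
f(17/7) = -11379/343, f(20/7) = -19086/343, f(23/7) = -29781/343, f(26/7) = -43950/343, f(29/7) = -62079/343, f(32/7) = -84654/343, f(5) = -327.
Sum = Δx · [f(17/7) + f(20/7) + f(23/7) + ...].
Sum ≈ -453.67347.

-453.67347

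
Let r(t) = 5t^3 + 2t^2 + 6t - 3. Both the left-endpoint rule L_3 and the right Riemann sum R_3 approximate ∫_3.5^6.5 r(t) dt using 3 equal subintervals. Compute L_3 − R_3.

-1236.75

L_3 = 1699.375.
R_3 = 2936.125.
L_3 − R_3 = -1236.75.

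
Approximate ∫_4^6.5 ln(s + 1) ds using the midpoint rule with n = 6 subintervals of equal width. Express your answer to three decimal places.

Δs = (6.5 − 4)/6 = 5/12.
Midpoints: 101/24, 4.625, 121/24, 131/24, 5.875, 151/24.
f(101/24) ≈ 1.650, f(4.625) ≈ 1.727, f(121/24) ≈ 1.799, f(131/24) ≈ 1.865, f(5.875) ≈ 1.928, f(151/24) ≈ 1.987.
Sum = Δs · [f(101/24) + f(4.625) + f(121/24) + ...].
Sum ≈ 4.565.

4.565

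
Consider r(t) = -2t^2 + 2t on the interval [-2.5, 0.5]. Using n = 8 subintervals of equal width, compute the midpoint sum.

-16.4296875

Δt = (0.5 − (-2.5))/8 = 0.375.
Midpoints: -2.3125, -1.9375, -1.5625, -1.1875, -0.8125, -0.4375, -0.0625, 0.3125.
r(-2.3125) = -15.3203125, r(-1.9375) = -11.3828125, r(-1.5625) = -8.0078125, r(-1.1875) = -5.1953125, r(-0.8125) = -2.9453125, r(-0.4375) = -1.2578125, r(-0.0625) = -0.1328125, r(0.3125) = 0.4296875.
Sum = Δt · [r(-2.3125) + r(-1.9375) + r(-1.5625) + ...].
Sum = -16.4296875.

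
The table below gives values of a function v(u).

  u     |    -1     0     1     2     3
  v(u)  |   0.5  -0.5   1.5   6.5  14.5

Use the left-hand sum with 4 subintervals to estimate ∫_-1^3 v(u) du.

8

Δu = 1.
Sum = 1·[0.5 + (-0.5) + 1.5 + 6.5] = 8.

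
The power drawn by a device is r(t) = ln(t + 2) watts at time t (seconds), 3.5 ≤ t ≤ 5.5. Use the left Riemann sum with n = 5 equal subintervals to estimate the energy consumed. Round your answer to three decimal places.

Δt = (5.5 − 3.5)/5 = 0.4.
Left endpoints: 3.5, 3.9, 4.3, 4.7, 5.1.
r(3.5) ≈ 1.705, r(3.9) ≈ 1.775, r(4.3) ≈ 1.841, r(4.7) ≈ 1.902, r(5.1) ≈ 1.960.
Sum = Δt · [r(3.5) + r(3.9) + r(4.3) + r(4.7) + r(5.1)].
Sum ≈ 3.673.

3.673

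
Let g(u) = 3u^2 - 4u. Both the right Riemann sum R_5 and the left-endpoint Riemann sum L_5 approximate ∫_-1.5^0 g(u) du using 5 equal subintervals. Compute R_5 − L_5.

-3.825

R_5 = 6.03.
L_5 = 9.855.
R_5 − L_5 = -3.825.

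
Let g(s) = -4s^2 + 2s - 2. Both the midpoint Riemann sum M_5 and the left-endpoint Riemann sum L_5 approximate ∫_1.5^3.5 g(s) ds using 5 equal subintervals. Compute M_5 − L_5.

-6.88

M_5 = -46.56.
L_5 = -39.68.
M_5 − L_5 = -6.88.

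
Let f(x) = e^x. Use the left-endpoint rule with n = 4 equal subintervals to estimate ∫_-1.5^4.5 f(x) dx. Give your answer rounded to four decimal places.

38.6855

Δx = (4.5 − (-1.5))/4 = 1.5.
Left endpoints: -1.5, 0, 1.5, 3.
f(-1.5) ≈ 0.2231, f(0) ≈ 1.0000, f(1.5) ≈ 4.4817, f(3) ≈ 20.0855.
Sum = Δx · [f(-1.5) + f(0) + f(1.5) + f(3)].
Sum ≈ 38.6855.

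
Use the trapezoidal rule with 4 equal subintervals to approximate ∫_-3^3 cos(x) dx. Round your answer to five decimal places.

0.22722

Δx = (3 − (-3))/4 = 1.5.
f(-3) ≈ -0.98999, f(-1.5) ≈ 0.07074, f(0) ≈ 1.00000, f(1.5) ≈ 0.07074, f(3) ≈ -0.98999.
T_4 = (Δx/2)·[f(x_0) + 2f(x_1) + 2f(x_2) + 2f(x_3) + f(x_4)].
Sum ≈ 0.22722.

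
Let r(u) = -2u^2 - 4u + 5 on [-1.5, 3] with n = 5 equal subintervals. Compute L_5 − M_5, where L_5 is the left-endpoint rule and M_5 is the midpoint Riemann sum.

L_5 = 1.71.
M_5 = -10.6425.
L_5 − M_5 = 12.3525.

12.3525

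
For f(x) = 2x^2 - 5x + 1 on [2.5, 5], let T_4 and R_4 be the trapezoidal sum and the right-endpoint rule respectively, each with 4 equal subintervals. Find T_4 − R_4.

T_4 = 28.8671875.
R_4 = 36.6796875.
T_4 − R_4 = -7.8125.

-7.8125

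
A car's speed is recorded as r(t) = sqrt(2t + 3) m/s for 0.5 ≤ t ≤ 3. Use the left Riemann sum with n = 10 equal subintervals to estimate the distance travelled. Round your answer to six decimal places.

6.207466

Δt = (3 − 0.5)/10 = 0.25.
Left endpoints: 0.5, 0.75, 1, 1.25, 1.5, 1.75, 2, 2.25, 2.5, 2.75.
r(0.5) ≈ 2.000000, r(0.75) ≈ 2.121320, r(1) ≈ 2.236068, r(1.25) ≈ 2.345208, r(1.5) ≈ 2.449490, r(1.75) ≈ 2.549510, r(2) ≈ 2.645751, r(2.25) ≈ 2.738613, r(2.5) ≈ 2.828427, r(2.75) ≈ 2.915476.
Sum = Δt · [r(0.5) + r(0.75) + r(1) + ...].
Sum ≈ 6.207466.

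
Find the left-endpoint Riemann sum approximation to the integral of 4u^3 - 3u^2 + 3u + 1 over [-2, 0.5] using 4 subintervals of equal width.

Δu = (0.5 − (-2))/4 = 0.625.
Left endpoints: -2, -1.375, -0.75, -0.125.
f(-2) = -49, f(-1.375) = -19.1953125, f(-0.75) = -4.625, f(-0.125) = 0.5703125.
Sum = Δu · [f(-2) + f(-1.375) + f(-0.75) + f(-0.125)].
Sum = -45.15625.

-45.15625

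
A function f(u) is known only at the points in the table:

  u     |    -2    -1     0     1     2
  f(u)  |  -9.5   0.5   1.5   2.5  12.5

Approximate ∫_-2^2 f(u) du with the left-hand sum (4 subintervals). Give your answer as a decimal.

Δu = 1.
Sum = 1·[(-9.5) + 0.5 + 1.5 + 2.5] = -5.

-5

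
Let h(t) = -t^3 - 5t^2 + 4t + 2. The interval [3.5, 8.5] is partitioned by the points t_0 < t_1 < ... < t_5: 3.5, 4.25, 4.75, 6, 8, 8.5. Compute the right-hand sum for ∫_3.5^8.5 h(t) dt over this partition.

-2738.73828125

Subinterval widths: 0.75, 0.5, 1.25, 2, 0.5.
Right endpoints: 4.25, 4.75, 6, 8, 8.5.
h(4.25) = -148.078125, h(4.75) = -198.984375, h(6) = -370, h(8) = -798, h(8.5) = -939.375.
Sum = Σ Δt_i · h(t_i).
Sum = -2738.73828125.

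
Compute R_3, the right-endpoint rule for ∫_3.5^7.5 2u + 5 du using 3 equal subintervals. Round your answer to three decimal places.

69.333

Δu = (7.5 − 3.5)/3 = 4/3.
Right endpoints: 29/6, 37/6, 7.5.
f(29/6) = 44/3, f(37/6) = 52/3, f(7.5) = 20.
Sum = Δu · [f(29/6) + f(37/6) + f(7.5)].
Sum ≈ 69.333.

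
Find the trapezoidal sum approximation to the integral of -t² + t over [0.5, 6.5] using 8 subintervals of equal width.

Δt = (6.5 − 0.5)/8 = 0.75.
f(0.5) = 0.25, f(1.25) = -0.3125, f(2) = -2, f(2.75) = -4.8125, f(3.5) = -8.75, f(4.25) = -13.8125, f(5) = -20, f(5.75) = -27.3125, f(6.5) = -35.75.
T_8 = (Δt/2)·[f(t_0) + 2f(t_1) + ... + 2f(t_{7}) + f(t_8)].
Sum = -71.0625.

-71.0625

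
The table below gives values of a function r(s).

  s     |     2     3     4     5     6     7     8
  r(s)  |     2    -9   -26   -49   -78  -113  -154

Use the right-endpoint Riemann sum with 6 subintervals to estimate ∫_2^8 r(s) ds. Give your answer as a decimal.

-429

Δs = 1.
Sum = 1·[(-9) + (-26) + (-49) + (-78) + (-113) + (-154)] = -429.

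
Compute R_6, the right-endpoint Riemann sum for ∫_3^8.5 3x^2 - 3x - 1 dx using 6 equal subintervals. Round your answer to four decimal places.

568.4670

Δx = (8.5 − 3)/6 = 11/12.
Right endpoints: 47/12, 29/6, 5.75, 20/3, 91/12, 8.5.
f(47/12) = 1597/48, f(29/6) = 655/12, f(5.75) = 80.9375, f(20/3) = 337/3, f(91/12) = 7141/48, f(8.5) = 190.25.
Sum = Δx · [f(47/12) + f(29/6) + f(5.75) + ...].
Sum ≈ 568.4670.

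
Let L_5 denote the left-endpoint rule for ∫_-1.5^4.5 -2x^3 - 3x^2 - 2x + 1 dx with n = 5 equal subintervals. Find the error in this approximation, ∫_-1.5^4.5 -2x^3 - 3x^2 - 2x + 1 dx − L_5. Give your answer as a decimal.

-135.72

Exact integral: ∫_-1.5^4.5 f(x) dx = -309.
L_5 = -173.28.
Error = -309 − (-173.28) = -135.72.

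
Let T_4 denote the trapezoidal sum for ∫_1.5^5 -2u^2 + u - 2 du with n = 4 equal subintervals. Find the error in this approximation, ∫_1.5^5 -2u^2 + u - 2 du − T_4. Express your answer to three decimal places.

Exact integral: ∫_1.5^5 f(u) du ≈ -76.70833.
T_4 = -77.6015625.
Error ≈ -76.70833 − (-77.6015625) ≈ 0.893.

0.893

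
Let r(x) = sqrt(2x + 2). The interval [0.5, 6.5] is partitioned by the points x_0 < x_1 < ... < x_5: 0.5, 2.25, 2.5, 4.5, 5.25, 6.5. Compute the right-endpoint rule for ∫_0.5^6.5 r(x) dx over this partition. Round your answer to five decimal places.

19.24921

Subinterval widths: 1.75, 0.25, 2, 0.75, 1.25.
Right endpoints: 2.25, 2.5, 4.5, 5.25, 6.5.
r(2.25) ≈ 2.54951, r(2.5) ≈ 2.64575, r(4.5) ≈ 3.31662, r(5.25) ≈ 3.53553, r(6.5) ≈ 3.87298.
Sum = Σ Δx_i · r(x_i).
Sum ≈ 19.24921.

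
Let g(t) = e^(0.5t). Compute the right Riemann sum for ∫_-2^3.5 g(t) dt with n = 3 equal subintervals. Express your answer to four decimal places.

Δt = (3.5 − (-2))/3 = 11/6.
Right endpoints: -1/6, 5/3, 3.5.
g(-1/6) ≈ 0.9200, g(5/3) ≈ 2.3010, g(3.5) ≈ 5.7546.
Sum = Δt · [g(-1/6) + g(5/3) + g(3.5)].
Sum ≈ 16.4553.

16.4553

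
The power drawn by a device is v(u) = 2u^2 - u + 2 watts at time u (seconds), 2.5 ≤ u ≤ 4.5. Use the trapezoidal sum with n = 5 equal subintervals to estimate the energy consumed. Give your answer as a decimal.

47.44

Δu = (4.5 − 2.5)/5 = 0.4.
v(2.5) = 12, v(2.9) = 15.92, v(3.3) = 20.48, v(3.7) = 25.68, v(4.1) = 31.52, v(4.5) = 38.
T_5 = (Δu/2)·[v(u_0) + 2v(u_1) + ... + 2v(u_{4}) + v(u_5)].
Sum = 47.44.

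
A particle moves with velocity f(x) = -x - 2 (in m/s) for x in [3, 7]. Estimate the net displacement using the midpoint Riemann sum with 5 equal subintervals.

Δx = (7 − 3)/5 = 0.8.
Midpoints: 3.4, 4.2, 5, 5.8, 6.6.
f(3.4) = -5.4, f(4.2) = -6.2, f(5) = -7, f(5.8) = -7.8, f(6.6) = -8.6.
Sum = Δx · [f(3.4) + f(4.2) + f(5) + f(5.8) + f(6.6)].
Sum = -28.

-28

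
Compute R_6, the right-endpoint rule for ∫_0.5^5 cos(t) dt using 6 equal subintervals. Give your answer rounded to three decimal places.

-1.593

Δt = (5 − 0.5)/6 = 0.75.
Right endpoints: 1.25, 2, 2.75, 3.5, 4.25, 5.
f(1.25) ≈ 0.315, f(2) ≈ -0.416, f(2.75) ≈ -0.924, f(3.5) ≈ -0.936, f(4.25) ≈ -0.446, f(5) ≈ 0.284.
Sum = Δt · [f(1.25) + f(2) + f(2.75) + ...].
Sum ≈ -1.593.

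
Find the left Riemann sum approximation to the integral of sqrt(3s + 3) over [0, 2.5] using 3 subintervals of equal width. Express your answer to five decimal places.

5.75474

Δs = (2.5 − 0)/3 = 5/6.
Left endpoints: 0, 5/6, 5/3.
f(0) ≈ 1.73205, f(5/6) ≈ 2.34521, f(5/3) ≈ 2.82843.
Sum = Δs · [f(0) + f(5/6) + f(5/3)].
Sum ≈ 5.75474.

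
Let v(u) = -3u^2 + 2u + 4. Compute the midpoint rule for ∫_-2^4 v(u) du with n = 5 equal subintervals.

Δu = (4 − (-2))/5 = 1.2.
Midpoints: -1.4, -0.2, 1, 2.2, 3.4.
v(-1.4) = -4.68, v(-0.2) = 3.48, v(1) = 3, v(2.2) = -6.12, v(3.4) = -23.88.
Sum = Δu · [v(-1.4) + v(-0.2) + v(1) + v(2.2) + v(3.4)].
Sum = -33.84.

-33.84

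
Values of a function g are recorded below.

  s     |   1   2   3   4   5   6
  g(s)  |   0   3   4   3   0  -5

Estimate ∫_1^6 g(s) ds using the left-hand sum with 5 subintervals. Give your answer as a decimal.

Δs = 1.
Sum = 1·[0 + 3 + 4 + 3 + 0] = 10.

10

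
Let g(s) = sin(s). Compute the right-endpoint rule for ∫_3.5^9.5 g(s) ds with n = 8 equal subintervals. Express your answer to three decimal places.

0.161

Δs = (9.5 − 3.5)/8 = 0.75.
Right endpoints: 4.25, 5, 5.75, 6.5, 7.25, 8, 8.75, 9.5.
g(4.25) ≈ -0.895, g(5) ≈ -0.959, g(5.75) ≈ -0.508, g(6.5) ≈ 0.215, g(7.25) ≈ 0.823, g(8) ≈ 0.989, g(8.75) ≈ 0.625, g(9.5) ≈ -0.075.
Sum = Δs · [g(4.25) + g(5) + g(5.75) + ...].
Sum ≈ 0.161.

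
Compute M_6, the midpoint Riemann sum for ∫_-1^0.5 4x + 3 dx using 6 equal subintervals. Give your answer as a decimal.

3

Δx = (0.5 − (-1))/6 = 0.25.
Midpoints: -0.875, -0.625, -0.375, -0.125, 0.125, 0.375.
f(-0.875) = -0.5, f(-0.625) = 0.5, f(-0.375) = 1.5, f(-0.125) = 2.5, f(0.125) = 3.5, f(0.375) = 4.5.
Sum = Δx · [f(-0.875) + f(-0.625) + f(-0.375) + ...].
Sum = 3.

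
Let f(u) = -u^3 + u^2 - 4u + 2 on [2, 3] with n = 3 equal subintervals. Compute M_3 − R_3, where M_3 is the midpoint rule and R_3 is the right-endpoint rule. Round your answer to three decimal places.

M_3 ≈ -17.85648.
R_3 ≈ -21.03704.
M_3 − R_3 ≈ 3.181.

3.181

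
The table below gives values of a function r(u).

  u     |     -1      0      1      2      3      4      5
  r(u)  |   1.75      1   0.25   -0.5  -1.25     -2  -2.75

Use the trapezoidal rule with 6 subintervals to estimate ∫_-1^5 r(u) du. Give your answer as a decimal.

-3

Δu = 1.
T_6 = (1/2)·[1.75 + 2·1 + 2·0.25 + 2·(-0.5) + 2·(-1.25) + 2·(-2) + (-2.75)] = -3.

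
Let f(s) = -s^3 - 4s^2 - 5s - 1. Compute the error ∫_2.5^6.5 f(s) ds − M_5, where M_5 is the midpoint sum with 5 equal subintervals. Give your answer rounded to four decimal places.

Exact integral: ∫_2.5^6.5 f(s) ds ≈ -875.833333.
M_5 = -872.1.
Error ≈ -875.833333 − (-872.1) ≈ -3.7333.

-3.7333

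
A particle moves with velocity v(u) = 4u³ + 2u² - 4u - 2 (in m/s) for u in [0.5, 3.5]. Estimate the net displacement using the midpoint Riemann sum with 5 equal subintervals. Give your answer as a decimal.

146.16

Δu = (3.5 − 0.5)/5 = 0.6.
Midpoints: 0.8, 1.4, 2, 2.6, 3.2.
v(0.8) = -1.872, v(1.4) = 7.296, v(2) = 30, v(2.6) = 71.424, v(3.2) = 136.752.
Sum = Δu · [v(0.8) + v(1.4) + v(2) + v(2.6) + v(3.2)].
Sum = 146.16.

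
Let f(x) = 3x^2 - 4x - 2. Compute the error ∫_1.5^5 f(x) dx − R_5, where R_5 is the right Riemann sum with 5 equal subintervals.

-19.845

Exact integral: ∫_1.5^5 f(x) dx = 69.125.
R_5 = 88.97.
Error = 69.125 − 88.97 = -19.845.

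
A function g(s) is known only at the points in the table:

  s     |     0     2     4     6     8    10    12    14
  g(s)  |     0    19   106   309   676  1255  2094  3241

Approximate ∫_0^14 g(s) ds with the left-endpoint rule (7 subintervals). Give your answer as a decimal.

8918

Δs = 2.
Sum = 2·[0 + 19 + 106 + 309 + 676 + 1255 + 2094] = 8918.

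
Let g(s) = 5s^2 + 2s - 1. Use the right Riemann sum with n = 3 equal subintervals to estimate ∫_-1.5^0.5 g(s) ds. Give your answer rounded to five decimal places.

0.57407

Δs = (0.5 − (-1.5))/3 = 2/3.
Right endpoints: -5/6, -1/6, 0.5.
g(-5/6) = 29/36, g(-1/6) = -43/36, g(0.5) = 1.25.
Sum = Δs · [g(-5/6) + g(-1/6) + g(0.5)].
Sum ≈ 0.57407.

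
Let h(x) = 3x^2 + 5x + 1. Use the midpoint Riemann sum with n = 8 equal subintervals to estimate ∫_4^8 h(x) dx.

Δx = (8 − 4)/8 = 0.5.
Midpoints: 4.25, 4.75, 5.25, 5.75, 6.25, 6.75, 7.25, 7.75.
h(4.25) = 76.4375, h(4.75) = 92.4375, h(5.25) = 109.9375, h(5.75) = 128.9375, h(6.25) = 149.4375, h(6.75) = 171.4375, h(7.25) = 194.9375, h(7.75) = 219.9375.
Sum = Δx · [h(4.25) + h(4.75) + h(5.25) + ...].
Sum = 571.75.

571.75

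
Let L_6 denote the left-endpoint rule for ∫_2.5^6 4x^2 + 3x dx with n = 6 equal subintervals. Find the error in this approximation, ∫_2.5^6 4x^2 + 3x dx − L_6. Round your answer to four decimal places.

36.9769

Exact integral: ∫_2.5^6 f(x) dx ≈ 311.791667.
L_6 ≈ 274.814815.
Error ≈ 311.791667 − 274.814815 ≈ 36.9769.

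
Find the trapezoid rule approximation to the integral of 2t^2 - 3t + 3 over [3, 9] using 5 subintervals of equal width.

380.88

Δt = (9 − 3)/5 = 1.2.
f(3) = 12, f(4.2) = 25.68, f(5.4) = 45.12, f(6.6) = 70.32, f(7.8) = 101.28, f(9) = 138.
T_5 = (Δt/2)·[f(t_0) + 2f(t_1) + ... + 2f(t_{4}) + f(t_5)].
Sum = 380.88.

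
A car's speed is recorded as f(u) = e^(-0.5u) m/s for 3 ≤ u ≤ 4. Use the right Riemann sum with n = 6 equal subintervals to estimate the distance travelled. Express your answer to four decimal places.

0.1684

Δu = (4 − 3)/6 = 1/6.
Right endpoints: 19/6, 10/3, 3.5, 11/3, 23/6, 4.
f(19/6) ≈ 0.2053, f(10/3) ≈ 0.1889, f(3.5) ≈ 0.1738, f(11/3) ≈ 0.1599, f(23/6) ≈ 0.1471, f(4) ≈ 0.1353.
Sum = Δu · [f(19/6) + f(10/3) + f(3.5) + ...].
Sum ≈ 0.1684.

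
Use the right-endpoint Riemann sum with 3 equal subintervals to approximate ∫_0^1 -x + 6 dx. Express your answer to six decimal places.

5.333333

Δx = (1 − 0)/3 = 1/3.
Right endpoints: 1/3, 2/3, 1.
f(1/3) = 17/3, f(2/3) = 16/3, f(1) = 5.
Sum = Δx · [f(1/3) + f(2/3) + f(1)].
Sum ≈ 5.333333.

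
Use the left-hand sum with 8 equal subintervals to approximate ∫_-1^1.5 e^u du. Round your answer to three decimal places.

Δu = (1.5 − (-1))/8 = 0.3125.
Left endpoints: -1, -0.6875, -0.375, -0.0625, 0.25, 0.5625, 0.875, 1.1875.
f(-1) ≈ 0.368, f(-0.6875) ≈ 0.503, f(-0.375) ≈ 0.687, f(-0.0625) ≈ 0.939, f(0.25) ≈ 1.284, f(0.5625) ≈ 1.755, f(0.875) ≈ 2.399, f(1.1875) ≈ 3.279.
Sum = Δu · [f(-1) + f(-0.6875) + f(-0.375) + ...].
Sum ≈ 3.504.

3.504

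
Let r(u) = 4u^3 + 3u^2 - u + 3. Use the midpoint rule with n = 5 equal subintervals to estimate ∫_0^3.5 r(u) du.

193.8825

Δu = (3.5 − 0)/5 = 0.7.
Midpoints: 0.35, 1.05, 1.75, 2.45, 3.15.
r(0.35) = 3.189, r(1.05) = 9.888, r(1.75) = 31.875, r(2.45) = 77.382, r(3.15) = 154.641.
Sum = Δu · [r(0.35) + r(1.05) + r(1.75) + r(2.45) + r(3.15)].
Sum = 193.8825.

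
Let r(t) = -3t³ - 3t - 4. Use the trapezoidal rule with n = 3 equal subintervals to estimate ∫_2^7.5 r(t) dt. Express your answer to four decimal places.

Δt = (7.5 − 2)/3 = 11/6.
r(2) = -34, r(23/6) = -13283/72, r(17/3) = -5102/9, r(7.5) = -1292.125.
T_3 = (Δt/2)·[r(t_0) + 2r(t_1) + 2r(t_2) + r(t_3)].
Sum ≈ -2593.1354.

-2593.1354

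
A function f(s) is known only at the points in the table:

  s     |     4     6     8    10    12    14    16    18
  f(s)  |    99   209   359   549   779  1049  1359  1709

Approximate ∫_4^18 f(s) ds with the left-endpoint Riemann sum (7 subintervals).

Δs = 2.
Sum = 2·[99 + 209 + 359 + 549 + 779 + 1049 + 1359] = 8806.

8806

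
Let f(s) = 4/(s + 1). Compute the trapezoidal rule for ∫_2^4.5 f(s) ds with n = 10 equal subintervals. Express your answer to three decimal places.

Δs = (4.5 − 2)/10 = 0.25.
f(2) = 4/3, f(2.25) = 16/13, f(2.5) = 8/7, f(2.75) = 16/15, f(3) = 1, f(3.25) = 16/17, f(3.5) = 8/9, f(3.75) = 16/19, f(4) = 0.8, f(4.25) = 16/21, f(4.5) = 8/11.
T_10 = (Δs/2)·[f(s_0) + 2f(s_1) + ... + 2f(s_{9}) + f(s_10)].
Sum ≈ 2.426.

2.426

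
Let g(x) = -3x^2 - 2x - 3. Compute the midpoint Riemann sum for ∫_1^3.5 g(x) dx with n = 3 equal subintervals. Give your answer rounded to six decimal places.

-60.190972

Δx = (3.5 − 1)/3 = 5/6.
Midpoints: 17/12, 2.25, 37/12.
g(17/12) = -569/48, g(2.25) = -22.6875, g(37/12) = -37.6875.
Sum = Δx · [g(17/12) + g(2.25) + g(37/12)].
Sum ≈ -60.190972.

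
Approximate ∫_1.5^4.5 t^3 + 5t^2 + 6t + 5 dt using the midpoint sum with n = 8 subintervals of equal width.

316.0078125

Δt = (4.5 − 1.5)/8 = 0.375.
Midpoints: 1.6875, 2.0625, 2.4375, 2.8125, 3.1875, 3.5625, 3.9375, 4.3125.
f(1.6875) = 139955/4096, f(2.0625) = 194225/4096, f(2.4375) = 261383/4096, f(2.8125) = 342725/4096, f(3.1875) = 439547/4096, f(3.5625) = 553145/4096, f(3.9375) = 684815/4096, f(4.3125) = 835853/4096.
Sum = Δt · [f(1.6875) + f(2.0625) + f(2.4375) + ...].
Sum = 316.0078125.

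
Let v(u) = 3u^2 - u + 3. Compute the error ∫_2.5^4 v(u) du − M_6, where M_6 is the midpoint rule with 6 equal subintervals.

0.0234375

Exact integral: ∫_2.5^4 v(u) du = 48.
M_6 = 47.9765625.
Error = 48 − 47.9765625 = 0.0234375.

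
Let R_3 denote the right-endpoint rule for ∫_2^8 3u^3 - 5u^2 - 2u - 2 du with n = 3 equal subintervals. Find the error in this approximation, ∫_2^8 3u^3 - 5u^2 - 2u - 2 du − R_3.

-1360

Exact integral: ∫_2^8 f(u) du = 2148.
R_3 = 3508.
Error = 2148 − 3508 = -1360.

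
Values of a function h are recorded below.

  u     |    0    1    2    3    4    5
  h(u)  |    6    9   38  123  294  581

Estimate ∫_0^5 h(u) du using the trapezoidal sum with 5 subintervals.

Δu = 1.
T_5 = (1/2)·[6 + 2·9 + 2·38 + 2·123 + 2·294 + 581] = 757.5.

757.5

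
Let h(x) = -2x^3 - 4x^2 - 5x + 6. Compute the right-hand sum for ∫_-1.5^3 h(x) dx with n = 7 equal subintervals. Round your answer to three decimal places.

Δx = (3 − (-1.5))/7 = 9/14.
Right endpoints: -6/7, -3/14, 3/7, 15/14, 12/7, 33/14, 3.
h(-6/7) = 2952/343, h(-3/14) = 9477/1372, h(3/7) = 1017/343, h(15/14) = -8793/1372, h(12/7) = -8370/343, h(33/14) = -74367/1372, h(3) = -99.
Sum = Δx · [h(-6/7) + h(-3/14) + h(3/7) + ...].
Sum ≈ -106.416.

-106.416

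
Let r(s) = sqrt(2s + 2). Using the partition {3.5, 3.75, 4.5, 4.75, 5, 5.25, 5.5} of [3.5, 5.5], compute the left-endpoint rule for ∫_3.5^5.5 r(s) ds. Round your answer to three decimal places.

Subinterval widths: 0.25, 0.75, 0.25, 0.25, 0.25, 0.25.
Left endpoints: 3.5, 3.75, 4.5, 4.75, 5, 5.25.
r(3.5) ≈ 3.000, r(3.75) ≈ 3.082, r(4.5) ≈ 3.317, r(4.75) ≈ 3.391, r(5) ≈ 3.464, r(5.25) ≈ 3.536.
Sum = Σ Δs_i · r(s_i).
Sum ≈ 6.489.

6.489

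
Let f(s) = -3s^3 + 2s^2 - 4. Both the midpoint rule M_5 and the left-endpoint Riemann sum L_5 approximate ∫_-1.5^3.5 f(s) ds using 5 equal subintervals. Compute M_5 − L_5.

-50.625

M_5 = -95.
L_5 = -44.375.
M_5 − L_5 = -50.625.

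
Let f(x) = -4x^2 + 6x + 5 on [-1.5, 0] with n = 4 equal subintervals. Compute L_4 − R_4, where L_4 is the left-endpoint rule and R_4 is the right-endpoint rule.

L_4 = -7.265625.
R_4 = -0.515625.
L_4 − R_4 = -6.75.

-6.75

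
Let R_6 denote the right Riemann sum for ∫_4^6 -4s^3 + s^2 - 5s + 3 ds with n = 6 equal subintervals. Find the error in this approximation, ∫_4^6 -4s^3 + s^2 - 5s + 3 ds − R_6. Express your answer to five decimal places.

101.85185

Exact integral: ∫_4^6 f(s) ds ≈ -1033.3333333.
R_6 ≈ -1135.1851852.
Error ≈ -1033.3333333 − (-1135.1851852) ≈ 101.85185.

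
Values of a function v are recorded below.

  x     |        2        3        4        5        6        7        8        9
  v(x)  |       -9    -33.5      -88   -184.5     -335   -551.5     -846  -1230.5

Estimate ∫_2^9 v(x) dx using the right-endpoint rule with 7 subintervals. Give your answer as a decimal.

-3269

Δx = 1.
Sum = 1·[(-33.5) + (-88) + (-184.5) + (-335) + (-551.5) + (-846) + (-1230.5)] = -3269.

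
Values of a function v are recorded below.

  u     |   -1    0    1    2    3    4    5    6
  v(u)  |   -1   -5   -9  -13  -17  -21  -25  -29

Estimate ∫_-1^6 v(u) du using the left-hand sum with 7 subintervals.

Δu = 1.
Sum = 1·[(-1) + (-5) + (-9) + (-13) + (-17) + (-21) + (-25)] = -91.

-91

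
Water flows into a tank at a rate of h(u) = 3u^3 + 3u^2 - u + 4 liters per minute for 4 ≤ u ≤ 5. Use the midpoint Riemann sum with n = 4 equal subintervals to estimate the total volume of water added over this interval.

Δu = (5 − 4)/4 = 0.25.
Midpoints: 4.125, 4.375, 4.625, 4.875.
h(4.125) = 133883/512, h(4.375) = 157833/512, h(4.625) = 184495/512, h(4.875) = 214013/512.
Sum = Δu · [h(4.125) + h(4.375) + h(4.625) + h(4.875)].
Sum = 337.0234375.

337.0234375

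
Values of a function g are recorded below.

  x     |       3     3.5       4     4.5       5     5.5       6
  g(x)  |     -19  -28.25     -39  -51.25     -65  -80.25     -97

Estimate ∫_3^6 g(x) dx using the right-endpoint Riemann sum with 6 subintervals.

-180.375

Δx = 0.5.
Sum = 0.5·[(-28.25) + (-39) + (-51.25) + (-65) + (-80.25) + (-97)] = -180.375.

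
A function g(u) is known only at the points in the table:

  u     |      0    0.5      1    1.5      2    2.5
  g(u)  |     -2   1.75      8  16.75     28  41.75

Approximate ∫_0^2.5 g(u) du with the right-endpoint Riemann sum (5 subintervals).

Δu = 0.5.
Sum = 0.5·[1.75 + 8 + 16.75 + 28 + 41.75] = 48.125.

48.125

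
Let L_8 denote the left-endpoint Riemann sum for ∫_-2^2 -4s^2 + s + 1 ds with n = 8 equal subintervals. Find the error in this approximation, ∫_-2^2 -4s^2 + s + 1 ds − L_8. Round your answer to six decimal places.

Exact integral: ∫_-2^2 f(s) ds ≈ -17.33333333.
L_8 = -19.
Error ≈ -17.33333333 − (-19) ≈ 1.666667.

1.666667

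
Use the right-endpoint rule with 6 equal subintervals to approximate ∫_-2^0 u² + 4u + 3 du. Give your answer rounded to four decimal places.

1.3704

Δu = (0 − (-2))/6 = 1/3.
Right endpoints: -5/3, -4/3, -1, -2/3, -1/3, 0.
f(-5/3) = -8/9, f(-4/3) = -5/9, f(-1) = 0, f(-2/3) = 7/9, f(-1/3) = 16/9, f(0) = 3.
Sum = Δu · [f(-5/3) + f(-4/3) + f(-1) + ...].
Sum ≈ 1.3704.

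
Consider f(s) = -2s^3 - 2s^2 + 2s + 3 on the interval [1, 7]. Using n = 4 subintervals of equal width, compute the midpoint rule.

-1332.75

Δs = (7 − 1)/4 = 1.5.
Midpoints: 1.75, 3.25, 4.75, 6.25.
f(1.75) = -10.34375, f(3.25) = -80.28125, f(4.75) = -246.96875, f(6.25) = -550.90625.
Sum = Δs · [f(1.75) + f(3.25) + f(4.75) + f(6.25)].
Sum = -1332.75.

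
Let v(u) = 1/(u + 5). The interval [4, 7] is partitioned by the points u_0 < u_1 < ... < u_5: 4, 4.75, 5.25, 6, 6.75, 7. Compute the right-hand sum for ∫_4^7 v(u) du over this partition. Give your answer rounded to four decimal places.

0.2785

Subinterval widths: 0.75, 0.5, 0.75, 0.75, 0.25.
Right endpoints: 4.75, 5.25, 6, 6.75, 7.
v(4.75) = 4/39, v(5.25) = 4/41, v(6) = 1/11, v(6.75) = 4/47, v(7) = 1/12.
Sum = Σ Δu_i · v(u_i).
Sum ≈ 0.2785.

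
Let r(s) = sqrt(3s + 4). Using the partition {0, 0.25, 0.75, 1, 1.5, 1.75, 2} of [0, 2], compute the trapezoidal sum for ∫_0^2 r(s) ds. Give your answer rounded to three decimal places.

Subinterval widths: 0.25, 0.5, 0.25, 0.5, 0.25, 0.25.
r(0) ≈ 2.000, r(0.25) ≈ 2.179, r(0.75) ≈ 2.500, r(1) ≈ 2.646, r(1.5) ≈ 2.915, r(1.75) ≈ 3.041, r(2) ≈ 3.162.
On each subinterval the trapezoid contributes (Δs_i/2)·[r(s_{i-1}) + r(s_i)].
Sum ≈ 5.246.

5.246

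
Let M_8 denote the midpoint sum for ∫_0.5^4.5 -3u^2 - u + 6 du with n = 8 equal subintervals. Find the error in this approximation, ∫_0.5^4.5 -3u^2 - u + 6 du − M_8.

Exact integral: ∫_0.5^4.5 f(u) du = -77.
M_8 = -76.75.
Error = -77 − (-76.75) = -0.25.

-0.25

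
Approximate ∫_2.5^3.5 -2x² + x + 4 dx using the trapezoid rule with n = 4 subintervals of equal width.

Δx = (3.5 − 2.5)/4 = 0.25.
f(2.5) = -6, f(2.75) = -8.375, f(3) = -11, f(3.25) = -13.875, f(3.5) = -17.
T_4 = (Δx/2)·[f(x_0) + 2f(x_1) + 2f(x_2) + 2f(x_3) + f(x_4)].
Sum = -11.1875.

-11.1875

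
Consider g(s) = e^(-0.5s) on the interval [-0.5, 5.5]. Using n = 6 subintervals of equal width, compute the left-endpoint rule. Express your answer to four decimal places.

Δs = (5.5 − (-0.5))/6 = 1.
Left endpoints: -0.5, 0.5, 1.5, 2.5, 3.5, 4.5.
g(-0.5) ≈ 1.2840, g(0.5) ≈ 0.7788, g(1.5) ≈ 0.4724, g(2.5) ≈ 0.2865, g(3.5) ≈ 0.1738, g(4.5) ≈ 0.1054.
Sum = Δs · [g(-0.5) + g(0.5) + g(1.5) + ...].
Sum ≈ 3.1009.

3.1009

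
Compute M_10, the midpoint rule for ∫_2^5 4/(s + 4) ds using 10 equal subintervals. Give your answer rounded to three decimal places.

1.622

Δs = (5 − 2)/10 = 0.3.
Midpoints: 2.15, 2.45, 2.75, 3.05, 3.35, 3.65, 3.95, 4.25, 4.55, 4.85.
f(2.15) = 80/123, f(2.45) = 80/129, f(2.75) = 16/27, f(3.05) = 80/141, f(3.35) = 80/147, f(3.65) = 80/153, f(3.95) = 80/159, f(4.25) = 16/33, f(4.55) = 80/171, f(4.85) = 80/177.
Sum = Δs · [f(2.15) + f(2.45) + f(2.75) + ...].
Sum ≈ 1.622.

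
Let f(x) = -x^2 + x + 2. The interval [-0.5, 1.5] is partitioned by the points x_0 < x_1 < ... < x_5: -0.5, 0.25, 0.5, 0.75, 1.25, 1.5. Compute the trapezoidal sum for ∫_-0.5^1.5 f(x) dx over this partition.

3.734375

Subinterval widths: 0.75, 0.25, 0.25, 0.5, 0.25.
f(-0.5) = 1.25, f(0.25) = 2.1875, f(0.5) = 2.25, f(0.75) = 2.1875, f(1.25) = 1.6875, f(1.5) = 1.25.
On each subinterval the trapezoid contributes (Δx_i/2)·[f(x_{i-1}) + f(x_i)].
Sum = 3.734375.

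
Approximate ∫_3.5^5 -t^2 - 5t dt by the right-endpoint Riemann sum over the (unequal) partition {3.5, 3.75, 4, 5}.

-67.203125

Subinterval widths: 0.25, 0.25, 1.
Right endpoints: 3.75, 4, 5.
f(3.75) = -32.8125, f(4) = -36, f(5) = -50.
Sum = Σ Δt_i · f(t_i).
Sum = -67.203125.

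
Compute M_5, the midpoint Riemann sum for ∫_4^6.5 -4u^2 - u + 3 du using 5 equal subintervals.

Δu = (6.5 − 4)/5 = 0.5.
Midpoints: 4.25, 4.75, 5.25, 5.75, 6.25.
f(4.25) = -73.5, f(4.75) = -92, f(5.25) = -112.5, f(5.75) = -135, f(6.25) = -159.5.
Sum = Δu · [f(4.25) + f(4.75) + f(5.25) + f(5.75) + f(6.25)].
Sum = -286.25.

-286.25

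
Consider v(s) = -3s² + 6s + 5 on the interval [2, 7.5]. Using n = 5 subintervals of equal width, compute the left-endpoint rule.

Δs = (7.5 − 2)/5 = 1.1.
Left endpoints: 2, 3.1, 4.2, 5.3, 6.4.
v(2) = 5, v(3.1) = -5.23, v(4.2) = -22.72, v(5.3) = -47.47, v(6.4) = -79.48.
Sum = Δs · [v(2) + v(3.1) + v(4.2) + v(5.3) + v(6.4)].
Sum = -164.89.

-164.89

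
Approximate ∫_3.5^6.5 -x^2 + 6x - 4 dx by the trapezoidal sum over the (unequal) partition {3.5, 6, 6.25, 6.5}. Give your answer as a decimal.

-1.859375

Subinterval widths: 2.5, 0.25, 0.25.
f(3.5) = 4.75, f(6) = -4, f(6.25) = -5.5625, f(6.5) = -7.25.
On each subinterval the trapezoid contributes (Δx_i/2)·[f(x_{i-1}) + f(x_i)].
Sum = -1.859375.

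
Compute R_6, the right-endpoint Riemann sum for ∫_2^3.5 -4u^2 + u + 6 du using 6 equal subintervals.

-37.375

Δu = (3.5 − 2)/6 = 0.25.
Right endpoints: 2.25, 2.5, 2.75, 3, 3.25, 3.5.
f(2.25) = -12, f(2.5) = -16.5, f(2.75) = -21.5, f(3) = -27, f(3.25) = -33, f(3.5) = -39.5.
Sum = Δu · [f(2.25) + f(2.5) + f(2.75) + ...].
Sum = -37.375.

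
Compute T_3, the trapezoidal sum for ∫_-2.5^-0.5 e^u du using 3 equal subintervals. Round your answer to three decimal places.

0.544

Δu = (-0.5 − (-2.5))/3 = 2/3.
f(-2.5) ≈ 0.082, f(-11/6) ≈ 0.160, f(-7/6) ≈ 0.311, f(-0.5) ≈ 0.607.
T_3 = (Δu/2)·[f(u_0) + 2f(u_1) + 2f(u_2) + f(u_3)].
Sum ≈ 0.544.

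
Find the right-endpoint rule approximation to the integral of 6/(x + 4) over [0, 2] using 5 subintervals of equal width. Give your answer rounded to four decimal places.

Δx = (2 − 0)/5 = 0.4.
Right endpoints: 0.4, 0.8, 1.2, 1.6, 2.
f(0.4) = 15/11, f(0.8) = 1.25, f(1.2) = 15/13, f(1.6) = 15/14, f(2) = 1.
Sum = Δx · [f(0.4) + f(0.8) + f(1.2) + f(1.6) + f(2)].
Sum ≈ 2.3356.

2.3356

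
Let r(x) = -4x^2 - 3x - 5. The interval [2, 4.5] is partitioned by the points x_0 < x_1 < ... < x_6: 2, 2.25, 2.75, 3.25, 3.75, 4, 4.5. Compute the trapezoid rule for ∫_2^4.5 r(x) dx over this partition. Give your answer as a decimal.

Subinterval widths: 0.25, 0.5, 0.5, 0.5, 0.25, 0.5.
r(2) = -27, r(2.25) = -32, r(2.75) = -43.5, r(3.25) = -57, r(3.75) = -72.5, r(4) = -81, r(4.5) = -99.5.
On each subinterval the trapezoid contributes (Δx_i/2)·[r(x_{i-1}) + r(x_i)].
Sum = -148.0625.

-148.0625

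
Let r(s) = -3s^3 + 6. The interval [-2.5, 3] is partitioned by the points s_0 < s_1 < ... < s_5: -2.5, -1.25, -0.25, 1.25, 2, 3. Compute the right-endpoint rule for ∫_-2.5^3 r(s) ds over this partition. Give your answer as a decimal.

-67.41796875

Subinterval widths: 1.25, 1, 1.5, 0.75, 1.
Right endpoints: -1.25, -0.25, 1.25, 2, 3.
r(-1.25) = 11.859375, r(-0.25) = 6.046875, r(1.25) = 0.140625, r(2) = -18, r(3) = -75.
Sum = Σ Δs_i · r(s_i).
Sum = -67.41796875.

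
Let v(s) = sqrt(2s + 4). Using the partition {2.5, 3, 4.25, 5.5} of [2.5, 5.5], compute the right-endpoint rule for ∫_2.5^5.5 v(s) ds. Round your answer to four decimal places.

10.8418

Subinterval widths: 0.5, 1.25, 1.25.
Right endpoints: 3, 4.25, 5.5.
v(3) ≈ 3.1623, v(4.25) ≈ 3.5355, v(5.5) ≈ 3.8730.
Sum = Σ Δs_i · v(s_i).
Sum ≈ 10.8418.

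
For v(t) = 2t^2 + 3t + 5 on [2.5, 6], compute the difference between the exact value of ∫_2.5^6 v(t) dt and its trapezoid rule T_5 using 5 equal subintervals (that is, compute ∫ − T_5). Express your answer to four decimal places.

Exact integral: ∫_2.5^6 v(t) dt ≈ 195.708333.
T_5 = 196.28.
Error ≈ 195.708333 − 196.28 ≈ -0.5717.

-0.5717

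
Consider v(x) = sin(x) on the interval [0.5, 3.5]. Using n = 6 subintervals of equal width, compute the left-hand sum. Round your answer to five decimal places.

Δx = (3.5 − 0.5)/6 = 0.5.
Left endpoints: 0.5, 1, 1.5, 2, 2.5, 3.
v(0.5) ≈ 0.47943, v(1) ≈ 0.84147, v(1.5) ≈ 0.99749, v(2) ≈ 0.90930, v(2.5) ≈ 0.59847, v(3) ≈ 0.14112.
Sum = Δx · [v(0.5) + v(1) + v(1.5) + ...].
Sum ≈ 1.98364.

1.98364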